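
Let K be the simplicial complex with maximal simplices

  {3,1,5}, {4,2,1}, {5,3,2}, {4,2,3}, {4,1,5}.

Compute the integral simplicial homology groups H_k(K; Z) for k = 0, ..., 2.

H_0 = Z,  H_1 = Z,  H_2 = 0.

Take the total order 1 < 2 < 3 < 4 < 5 on the vertex set. Then K (dimension 2) consists of the simplices:

  0-simplices (5): [1], [2], [3], [4], [5]
  1-simplices (10): [1,2], [1,3], [1,4], [1,5], [2,3], [2,4], [2,5], [3,4], [3,5], [4,5]
  2-simplices (5): [1,2,4], [1,3,5], [1,4,5], [2,3,4], [2,3,5]

Hence C_0 ≅ Z^5, C_1 ≅ Z^10, C_2 ≅ Z^5.

∂_1: C_1 → C_0 maps an edge to its endpoints' difference, ∂[p,q] = q − p. For instance
  ∂[1,4] = [4] − [1].
This gives a 5×10 integer matrix of rank 4; reducing to Smith normal form yields diagonal entries (1,1,1,1).

∂_2: C_2 → C_1 maps a triangle to the signed sum of its edges. For instance
  ∂[2,3,4] = [3,4] − [2,4] + [2,3],
  ∂[1,2,4] = [2,4] − [1,4] + [1,2].
The resulting 10×5 matrix has rank 5, and its Smith normal form has invariant factors (1,1,1,1,1).

From H_k ≅ ker(∂_k) / im(∂_{k+1}) we obtain:

  H_0: rank C_0 − rank ∂_1 = 5 − 4 = 1, and the invariant factors of ∂_1 are all 1, so H_0 ≅ Z.
  H_1: rank ker ∂_1 − rank ∂_2 = (10 − 4) − 5 = 1, and the invariant factors of ∂_2 are all 1, so H_1 ≅ Z.
  H_2: rank ker ∂_2 − rank ∂_3 = (5 − 5) − 0 = 0, and there is no ∂_3, so H_2 ≅ 0.

As a check, the Euler characteristic is 5 − 10 + 5 = 0, which agrees with 1 − 1 + 0 = 0.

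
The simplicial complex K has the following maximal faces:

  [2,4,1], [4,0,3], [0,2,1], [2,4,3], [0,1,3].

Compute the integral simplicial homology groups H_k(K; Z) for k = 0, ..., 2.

H_0 = Z,  H_1 = Z,  H_2 = 0.

We work with the vertex ordering 0 < 1 < 2 < 3 < 4. The simplices of K, each written with vertices in increasing order, are:

  0-simplices (5): [0], [1], [2], [3], [4]
  1-simplices (10): [0,1], [0,2], [0,3], [0,4], [1,2], [1,3], [1,4], [2,3], [2,4], [3,4]
  2-simplices (5): [0,1,2], [0,1,3], [0,3,4], [1,2,4], [2,3,4]

Hence C_0 ≅ Z^5, C_1 ≅ Z^10, C_2 ≅ Z^5.

Boundary ∂_1: C_1 → C_0 sends each edge [p,q] (with p < q) to q − p.
This gives a 5×10 integer matrix of rank 4; reducing to Smith normal form yields diagonal entries (1,1,1,1).

∂_2: C_2 → C_1 sends each 2-simplex [p,q,r] to [q,r] − [p,r] + [p,q]. For instance
  ∂[0,3,4] = [3,4] − [0,4] + [0,3],
  ∂[0,1,3] = [1,3] − [0,3] + [0,1].
The 10×5 boundary matrix has rank 5 and Smith normal form diag(1,1,1,1,1).

From H_k ≅ ker(∂_k) / im(∂_{k+1}) we obtain:

  H_0: rank C_0 − rank ∂_1 = 5 − 4 = 1, and the invariant factors of ∂_1 are all 1, so H_0 = Z.
  H_1: rank ker ∂_1 − rank ∂_2 = (10 − 4) − 5 = 1, and the invariant factors of ∂_2 are all 1, so H_1 = Z.
  H_2: rank ker ∂_2 − rank ∂_3 = (5 − 5) − 0 = 0, and there is no ∂_3, so H_2 = 0.

As a check, the Euler characteristic is 5 − 10 + 5 = 0, which agrees with 1 − 1 + 0 = 0.
(K is a triangulation of the Möbius band.)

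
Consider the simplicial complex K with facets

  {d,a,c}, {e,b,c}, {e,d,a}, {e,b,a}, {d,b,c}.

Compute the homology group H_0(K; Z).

K has 5 vertices, 10 edges, 5 triangles.
rank ∂_0 = 0, rank ∂_1 = 4 ⇒ b_0 = 5 − 0 − 4 = 1; all invariant factors of ∂_1 are 1 so no torsion. So H_0 ≅ Z.

H_0 = Z.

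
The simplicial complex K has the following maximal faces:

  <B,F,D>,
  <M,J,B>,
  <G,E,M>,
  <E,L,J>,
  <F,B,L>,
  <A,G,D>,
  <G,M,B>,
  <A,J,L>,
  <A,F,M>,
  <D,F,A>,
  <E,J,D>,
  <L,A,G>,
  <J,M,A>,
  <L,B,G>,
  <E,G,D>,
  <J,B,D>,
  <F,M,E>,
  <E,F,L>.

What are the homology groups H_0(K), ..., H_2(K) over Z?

We work with the vertex ordering A < B < D < E < F < G < J < L < M. The simplices of K, each written with vertices in increasing order, are:

  0-simplices (9): A, B, D, E, F, G, J, L, M
  1-simplices (27): AD, AF, AG, AJ, AL, AM, BD, BF, BG, BJ, BL, BM, DE, DF, DG, DJ, EF, EG, EJ, EL, EM, FL, FM, GL, GM, JL, JM
  2-simplices (18): ADF, ADG, AFM, AGL, AJL, AJM, BDF, BDJ, BFL, BGL, BGM, BJM, DEG, DEJ, EFL, EFM, EGM, EJL

Hence C_0 ≅ Z^9, C_1 ≅ Z^27, C_2 ≅ Z^18.

The boundary map ∂_1: C_1 → C_0 maps an edge to its endpoints' difference, ∂[p,q] = q − p.
The resulting 9×27 matrix has rank 8, and its Smith normal form has invariant factors (1,1,1,1,1,1,1,1).

∂_2: C_2 → C_1 sends each 2-simplex [p,q,r] to [q,r] − [p,r] + [p,q]. For instance
  ∂BDJ = DJ − BJ + BD,
  ∂BGL = GL − BL + BG.
The 27×18 boundary matrix has rank 17 and Smith normal form diag(1,1,1,1,1,1,1,1,1,1,1,1,1,1,1,1,1).

Reading off H_k = ker ∂_k / im ∂_{k+1}:

  H_0: rank C_0 − rank ∂_1 = 9 − 8 = 1, and the invariant factors of ∂_1 are all 1, so H_0 ≅ Z.
  H_1: rank ker ∂_1 − rank ∂_2 = (27 − 8) − 17 = 2, and the invariant factors of ∂_2 are all 1, so H_1 ≅ Z^2.
  H_2: rank ker ∂_2 − rank ∂_3 = (18 − 17) − 0 = 1, and there is no ∂_3, so H_2 ≅ Z.

H_0 = Z,  H_1 = Z^2,  H_2 = Z.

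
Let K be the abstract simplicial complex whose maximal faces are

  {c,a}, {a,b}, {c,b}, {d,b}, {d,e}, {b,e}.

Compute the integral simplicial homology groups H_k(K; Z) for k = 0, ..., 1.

We work with the vertex ordering a < b < c < d < e. The simplices of K, each written with vertices in increasing order, are:

  0-simplices (5): a, b, c, d, e
  1-simplices (6): ab, ac, bc, bd, be, de

Hence C_0 ≅ Z^5, C_1 ≅ Z^6.

Boundary ∂_1: C_1 → C_0 sends each edge [p,q] (with p < q) to q − p. For instance
  ∂bc = c − b.
As a 5×6 matrix over Z this has rank 4, with invariant factors (1,1,1,1).

Reading off H_k = ker ∂_k / im ∂_{k+1}:

  H_0: rank C_0 − rank ∂_1 = 5 − 4 = 1, and the invariant factors of ∂_1 are all 1, so H_0 ≅ Z.
  H_1: rank ker ∂_1 − rank ∂_2 = (6 − 4) − 0 = 2, and there is no ∂_2, so H_1 ≅ Z^2.

(K is a triangulation of a wedge of 2 circles.)

H_0 ≅ Z,  H_1 ≅ Z^2.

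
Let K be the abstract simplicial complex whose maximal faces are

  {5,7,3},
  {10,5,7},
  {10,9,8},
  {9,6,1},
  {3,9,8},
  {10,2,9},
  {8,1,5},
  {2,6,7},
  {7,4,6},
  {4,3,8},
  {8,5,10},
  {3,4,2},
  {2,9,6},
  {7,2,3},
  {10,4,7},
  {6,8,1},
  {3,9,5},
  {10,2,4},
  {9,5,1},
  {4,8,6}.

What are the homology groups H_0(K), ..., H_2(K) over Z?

H_0 ≅ Z,  H_1 ≅ Z ⊕ Z/2Z,  H_2 = 0.

We work with the vertex ordering 1 < 2 < 3 < 4 < 5 < 6 < 7 < 8 < 9 < 10. The simplices of K, each written with vertices in increasing order, are:

  0-simplices (10): [1], [2], [3], [4], [5], [6], [7], [8], [9], [10]
  1-simplices (30): (30 of them)
  2-simplices (20): (20 of them)

giving chain groups C_0 ≅ Z^10, C_1 ≅ Z^30, C_2 ≅ Z^20.

The boundary map ∂_1: C_1 → C_0 maps an edge to its endpoints' difference, ∂[p,q] = q − p. For instance
  ∂[2,10] = [10] − [2].
This gives a 10×30 integer matrix of rank 9; reducing to Smith normal form yields diagonal entries (1,1,1,1,1,1,1,1,1).

∂_2: C_2 → C_1 acts by ∂[p,q,r] = [q,r] − [p,r] + [p,q]. For instance
  ∂[5,8,10] = [8,10] − [5,10] + [5,8],
  ∂[3,4,8] = [4,8] − [3,8] + [3,4].
The 30×20 boundary matrix has rank 20 and Smith normal form diag(1,1,1,1,1,1,1,1,1,1,1,1,1,1,1,1,1,1,1,2).

Reading off H_k = ker ∂_k / im ∂_{k+1}:

  H_0: rank C_0 − rank ∂_1 = 10 − 9 = 1, and the invariant factors of ∂_1 are all 1, so H_0 ≅ Z.
  H_1: rank ker ∂_1 − rank ∂_2 = (30 − 9) − 20 = 1, and ∂_2 has invariant factor 2 > 1, so H_1 ≅ Z ⊕ Z/2Z.
  H_2: rank ker ∂_2 − rank ∂_3 = (20 − 20) − 0 = 0, and there is no ∂_3, so H_2 ≅ 0.

(K is a triangulation of the Klein bottle.)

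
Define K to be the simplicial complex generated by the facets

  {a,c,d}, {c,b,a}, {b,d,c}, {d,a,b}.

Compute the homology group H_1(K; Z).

We work with the vertex ordering a < b < c < d. The simplices of K, each written with vertices in increasing order, are:

  0-simplices (4): a, b, c, d
  1-simplices (6): ab, ac, ad, bc, bd, cd
  2-simplices (4): abc, abd, acd, bcd

Hence C_0 ≅ Z^4, C_1 ≅ Z^6, C_2 ≅ Z^4.

∂_1: C_1 → C_0 is given by ∂[p,q] = [q] − [p]. For instance
  ∂ad = d − a.
The resulting 4×6 matrix has rank 3, and its Smith normal form has invariant factors (1,1,1).

The boundary map ∂_2: C_2 → C_1 sends each 2-simplex [p,q,r] to [q,r] − [p,r] + [p,q]. For instance
  ∂acd = cd − ad + ac,
  ∂abd = bd − ad + ab.
The 6×4 boundary matrix has rank 3 and Smith normal form diag(1,1,1).

Reading off H_k = ker ∂_k / im ∂_{k+1}:

  H_1: rank ker ∂_1 − rank ∂_2 = (6 − 3) − 3 = 0, and the invariant factors of ∂_2 are all 1, so H_1 = 0.

(K is a triangulation of the 2-sphere S^2.)

H_1 ≅ 0.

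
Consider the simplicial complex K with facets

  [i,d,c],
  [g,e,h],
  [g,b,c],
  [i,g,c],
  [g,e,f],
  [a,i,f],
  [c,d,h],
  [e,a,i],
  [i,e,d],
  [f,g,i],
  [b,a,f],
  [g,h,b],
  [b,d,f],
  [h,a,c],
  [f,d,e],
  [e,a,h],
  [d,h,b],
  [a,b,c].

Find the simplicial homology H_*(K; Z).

Take the total order a < b < c < d < e < f < g < h < i on the vertex set. Then K (dimension 2) consists of the simplices:

  0-simplices (9): a, b, c, d, e, f, g, h, i
  1-simplices (27): ab, ac, ae, af, ah, ai, bc, bd, bf, bg, bh, cd, cg, ch, ci, de, df, dh, di, ef, eg, eh, ei, fg, fi, gh, gi
  2-simplices (18): abc, abf, ach, aeh, aei, afi, bcg, bdf, bdh, bgh, cdh, cdi, cgi, def, dei, efg, egh, fgi

Hence C_0 ≅ Z^9, C_1 ≅ Z^27, C_2 ≅ Z^18.

∂_1: C_1 → C_0 maps an edge to its endpoints' difference, ∂[p,q] = q − p. For instance
  ∂ac = c − a.
As a 9×27 matrix over Z this has rank 8, with invariant factors (1,1,1,1,1,1,1,1).

Boundary ∂_2: C_2 → C_1 acts by ∂[p,q,r] = [q,r] − [p,r] + [p,q]. For instance
  ∂abf = bf − af + ab,
  ∂aeh = eh − ah + ae.
As a 27×18 matrix over Z this has rank 18, with invariant factors (1,1,1,1,1,1,1,1,1,1,1,1,1,1,1,1,1,2).

From H_k ≅ ker(∂_k) / im(∂_{k+1}) we obtain:

  H_0: rank C_0 − rank ∂_1 = 9 − 8 = 1, and the invariant factors of ∂_1 are all 1, so H_0 = Z.
  H_1: rank ker ∂_1 − rank ∂_2 = (27 − 8) − 18 = 1, and ∂_2 has invariant factor 2 > 1, so H_1 = Z ⊕ Z_2.
  H_2: rank ker ∂_2 − rank ∂_3 = (18 − 18) − 0 = 0, and there is no ∂_3, so H_2 = 0.

As a check, the Euler characteristic is 9 − 27 + 18 = 0, which agrees with 1 − 1 + 0 = 0.
(K is a triangulation of the Klein bottle.)

H_0 = Z,  H_1 = Z ⊕ Z_2,  H_2 = 0.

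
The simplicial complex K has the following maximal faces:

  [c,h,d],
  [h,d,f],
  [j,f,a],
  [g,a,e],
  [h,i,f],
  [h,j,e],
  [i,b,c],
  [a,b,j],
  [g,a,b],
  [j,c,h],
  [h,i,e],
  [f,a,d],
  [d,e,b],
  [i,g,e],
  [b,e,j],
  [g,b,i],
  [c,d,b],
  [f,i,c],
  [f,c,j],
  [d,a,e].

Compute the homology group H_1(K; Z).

H_1 ≅ Z ⊕ Z/2Z.

We work with the vertex ordering a < b < c < d < e < f < g < h < i < j. The simplices of K, each written with vertices in increasing order, are:

  0-simplices (10): a, b, c, d, e, f, g, h, i, j
  1-simplices (30): ab, ad, ae, af, ag, aj, bc, bd, be, bg, bi, bj, cd, cf, ch, ci, cj, de, df, dh, eg, eh, ei, ej, fh, fi, fj, gi, hi, hj
  2-simplices (20): abg, abj, ade, adf, aeg, afj, bcd, bci, bde, bej, bgi, cdh, cfi, cfj, chj, dfh, egi, ehi, ehj, fhi

Hence C_0 ≅ Z^10, C_1 ≅ Z^30, C_2 ≅ Z^20.

Boundary ∂_1: C_1 → C_0 sends each edge [p,q] (with p < q) to q − p.
The resulting 10×30 matrix has rank 9, and its Smith normal form has invariant factors (1,1,1,1,1,1,1,1,1).

The boundary map ∂_2: C_2 → C_1 sends each 2-simplex [p,q,r] to [q,r] − [p,r] + [p,q]. For instance
  ∂bej = ej − bj + be,
  ∂adf = df − af + ad.
The 30×20 boundary matrix has rank 20 and Smith normal form diag(1,1,1,1,1,1,1,1,1,1,1,1,1,1,1,1,1,1,1,2).

From H_k ≅ ker(∂_k) / im(∂_{k+1}) we obtain:

  H_1: rank ker ∂_1 − rank ∂_2 = (30 − 9) − 20 = 1, and ∂_2 has invariant factor 2 > 1, so H_1 ≅ Z ⊕ Z/2Z.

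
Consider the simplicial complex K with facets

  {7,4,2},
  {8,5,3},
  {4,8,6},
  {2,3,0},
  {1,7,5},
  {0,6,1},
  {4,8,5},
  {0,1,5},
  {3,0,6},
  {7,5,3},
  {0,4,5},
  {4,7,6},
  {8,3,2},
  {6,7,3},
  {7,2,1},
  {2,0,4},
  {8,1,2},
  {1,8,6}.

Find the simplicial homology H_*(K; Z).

Take the total order 0 < 1 < 2 < 3 < 4 < 5 < 6 < 7 < 8 on the vertex set. Then K (dimension 2) consists of the simplices:

  0-simplices (9): [0], [1], [2], [3], [4], [5], [6], [7], [8]
  1-simplices (27): (27 of them)
  2-simplices (18): [0,1,5], [0,1,6], [0,2,3], [0,2,4], [0,3,6], [0,4,5], [1,2,7], [1,2,8], [1,5,7], [1,6,8], [2,3,8], [2,4,7], [3,5,7], [3,5,8], [3,6,7], [4,5,8], [4,6,7], [4,6,8]

giving chain groups C_0 ≅ Z^9, C_1 ≅ Z^27, C_2 ≅ Z^18.

The boundary map ∂_1: C_1 → C_0 sends each edge [p,q] (with p < q) to q − p.
As a 9×27 matrix over Z this has rank 8, with invariant factors (1,1,1,1,1,1,1,1).

The boundary map ∂_2: C_2 → C_1 sends each 2-simplex [p,q,r] to [q,r] − [p,r] + [p,q]. For instance
  ∂[1,2,8] = [2,8] − [1,8] + [1,2],
  ∂[4,6,7] = [6,7] − [4,7] + [4,6].
The resulting 27×18 matrix has rank 17, and its Smith normal form has invariant factors (1,1,1,1,1,1,1,1,1,1,1,1,1,1,1,1,1).

From H_k ≅ ker(∂_k) / im(∂_{k+1}) we obtain:

  H_0: rank C_0 − rank ∂_1 = 9 − 8 = 1, and the invariant factors of ∂_1 are all 1, so H_0 = Z.
  H_1: rank ker ∂_1 − rank ∂_2 = (27 − 8) − 17 = 2, and the invariant factors of ∂_2 are all 1, so H_1 = Z^2.
  H_2: rank ker ∂_2 − rank ∂_3 = (18 − 17) − 0 = 1, and there is no ∂_3, so H_2 = Z.

H_0 = Z,  H_1 = Z^2,  H_2 = Z.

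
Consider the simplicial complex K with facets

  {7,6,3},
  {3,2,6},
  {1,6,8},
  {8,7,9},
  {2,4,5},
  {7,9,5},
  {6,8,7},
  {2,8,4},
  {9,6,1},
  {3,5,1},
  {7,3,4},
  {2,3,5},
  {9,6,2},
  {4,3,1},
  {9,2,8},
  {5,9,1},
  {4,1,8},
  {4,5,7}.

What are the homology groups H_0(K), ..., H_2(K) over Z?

H_0 ≅ Z,  H_1 ≅ Z × Z/2,  H_2 = 0.

K has 9 vertices, 27 edges, 18 triangles.
rank ∂_0 = 0, rank ∂_1 = 8 ⇒ b_0 = 9 − 0 − 8 = 1; all invariant factors of ∂_1 are 1 so no torsion. So H_0 = Z.
rank ∂_1 = 8, rank ∂_2 = 18 ⇒ b_1 = 27 − 8 − 18 = 1; ∂_2 has invariant factor(s) [2] giving torsion. So H_1 = Z × Z/2.
rank ∂_2 = 18, rank ∂_3 = 0 ⇒ b_2 = 18 − 18 − 0 = 0. So H_2 = 0.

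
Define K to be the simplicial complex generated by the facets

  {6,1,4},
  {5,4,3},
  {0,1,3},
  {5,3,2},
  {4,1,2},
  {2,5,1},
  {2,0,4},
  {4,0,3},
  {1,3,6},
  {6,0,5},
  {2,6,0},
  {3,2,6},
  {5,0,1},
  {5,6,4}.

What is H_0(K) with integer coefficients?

H_0 = Z.

Order the vertices as 0 < 1 < 2 < 3 < 4 < 5 < 6. Listing each simplex with vertices in this order, K has dimension 2 with simplices:

  0-simplices (7): [0], [1], [2], [3], [4], [5], [6]
  1-simplices (21): [0,1], [0,2], [0,3], [0,4], [0,5], [0,6], [1,2], [1,3], [1,4], [1,5], [1,6], [2,3], [2,4], [2,5], [2,6], [3,4], [3,5], [3,6], [4,5], [4,6], [5,6]
  2-simplices (14): [0,1,3], [0,1,5], [0,2,4], [0,2,6], [0,3,4], [0,5,6], [1,2,4], [1,2,5], [1,3,6], [1,4,6], [2,3,5], [2,3,6], [3,4,5], [4,5,6]

giving chain groups C_0 ≅ Z^7, C_1 ≅ Z^21, C_2 ≅ Z^14.

∂_1: C_1 → C_0 is given by ∂[p,q] = [q] − [p].
The resulting 7×21 matrix has rank 6, and its Smith normal form has invariant factors (1,1,1,1,1,1).

The boundary map ∂_2: C_2 → C_1 sends each 2-simplex [p,q,r] to [q,r] − [p,r] + [p,q]. For instance
  ∂[0,5,6] = [5,6] − [0,6] + [0,5],
  ∂[0,1,3] = [1,3] − [0,3] + [0,1].
As a 21×14 matrix over Z this has rank 13, with invariant factors (1,1,1,1,1,1,1,1,1,1,1,1,1).

Now H_k = ker ∂_k / im ∂_{k+1}, so:

  H_0: rank C_0 − rank ∂_1 = 7 − 6 = 1, and the invariant factors of ∂_1 are all 1, so H_0 = Z.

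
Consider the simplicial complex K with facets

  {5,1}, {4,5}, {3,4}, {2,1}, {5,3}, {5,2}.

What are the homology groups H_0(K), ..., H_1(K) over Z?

H_0 = Z,  H_1 = Z^2.

Fix the vertex order 1 < 2 < 3 < 4 < 5 and write every simplex with vertices in increasing order. Then dim K = 1 and the simplices of K are:

  0-simplices (5): [1], [2], [3], [4], [5]
  1-simplices (6): [1,2], [1,5], [2,5], [3,4], [3,5], [4,5]

so the chain groups are C_0 ≅ Z^5, C_1 ≅ Z^6.

Boundary ∂_1: C_1 → C_0 sends each edge [p,q] (with p < q) to q − p. For instance
  ∂[3,4] = [4] − [3].
The resulting 5×6 matrix has rank 4, and its Smith normal form has invariant factors (1,1,1,1).

Reading off H_k = ker ∂_k / im ∂_{k+1}:

  H_0: rank C_0 − rank ∂_1 = 5 − 4 = 1, and the invariant factors of ∂_1 are all 1, so H_0 ≅ Z.
  H_1: rank ker ∂_1 − rank ∂_2 = (6 − 4) − 0 = 2, and there is no ∂_2, so H_1 ≅ Z^2.

(K is a triangulation of a wedge of 2 circles.)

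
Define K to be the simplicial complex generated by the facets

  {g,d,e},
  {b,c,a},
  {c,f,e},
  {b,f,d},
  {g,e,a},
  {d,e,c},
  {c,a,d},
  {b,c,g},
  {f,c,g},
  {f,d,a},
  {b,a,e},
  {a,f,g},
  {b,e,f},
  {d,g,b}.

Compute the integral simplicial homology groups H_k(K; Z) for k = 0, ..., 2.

Order the vertices as a < b < c < d < e < f < g. Listing each simplex with vertices in this order, K has dimension 2 with simplices:

  0-simplices (7): a, b, c, d, e, f, g
  1-simplices (21): ab, ac, ad, ae, af, ag, bc, bd, be, bf, bg, cd, ce, cf, cg, de, df, dg, ef, eg, fg
  2-simplices (14): abc, abe, acd, adf, aeg, afg, bcg, bdf, bdg, bef, cde, cef, cfg, deg

Hence C_0 ≅ Z^7, C_1 ≅ Z^21, C_2 ≅ Z^14.

The boundary map ∂_1: C_1 → C_0 maps an edge to its endpoints' difference, ∂[p,q] = q − p. For instance
  ∂ae = e − a.
The 7×21 boundary matrix has rank 6 and Smith normal form diag(1,1,1,1,1,1).

∂_2: C_2 → C_1 acts by ∂[p,q,r] = [q,r] − [p,r] + [p,q]. For instance
  ∂aeg = eg − ag + ae,
  ∂cef = ef − cf + ce.
As a 21×14 matrix over Z this has rank 13, with invariant factors (1,1,1,1,1,1,1,1,1,1,1,1,1).

Now H_k = ker ∂_k / im ∂_{k+1}, so:

  H_0: rank C_0 − rank ∂_1 = 7 − 6 = 1, and the invariant factors of ∂_1 are all 1, so H_0 = Z.
  H_1: rank ker ∂_1 − rank ∂_2 = (21 − 6) − 13 = 2, and the invariant factors of ∂_2 are all 1, so H_1 = Z^2.
  H_2: rank ker ∂_2 − rank ∂_3 = (14 − 13) − 0 = 1, and there is no ∂_3, so H_2 = Z.

As a check, the Euler characteristic is 7 − 21 + 14 = 0, which agrees with 1 − 2 + 1 = 0.

H_0 = Z,  H_1 = Z^2,  H_2 = Z.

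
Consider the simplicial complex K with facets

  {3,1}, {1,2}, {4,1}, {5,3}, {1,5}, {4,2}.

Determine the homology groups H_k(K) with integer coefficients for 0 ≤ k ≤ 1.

Fix the vertex order 1 < 2 < 3 < 4 < 5 and write every simplex with vertices in increasing order. Then dim K = 1 and the simplices of K are:

  0-simplices (5): [1], [2], [3], [4], [5]
  1-simplices (6): [1,2], [1,3], [1,4], [1,5], [2,4], [3,5]

giving chain groups C_0 ≅ Z^5, C_1 ≅ Z^6.

∂_1: C_1 → C_0 sends each edge [p,q] (with p < q) to q − p. For instance
  ∂[1,3] = [3] − [1].
The 5×6 boundary matrix has rank 4 and Smith normal form diag(1,1,1,1).

Reading off H_k = ker ∂_k / im ∂_{k+1}:

  H_0: rank C_0 − rank ∂_1 = 5 − 4 = 1, and the invariant factors of ∂_1 are all 1, so H_0 ≅ Z.
  H_1: rank ker ∂_1 − rank ∂_2 = (6 − 4) − 0 = 2, and there is no ∂_2, so H_1 ≅ Z^2.

(K is a triangulation of a wedge of 2 circles.)

H_0 ≅ Z,  H_1 ≅ Z^2.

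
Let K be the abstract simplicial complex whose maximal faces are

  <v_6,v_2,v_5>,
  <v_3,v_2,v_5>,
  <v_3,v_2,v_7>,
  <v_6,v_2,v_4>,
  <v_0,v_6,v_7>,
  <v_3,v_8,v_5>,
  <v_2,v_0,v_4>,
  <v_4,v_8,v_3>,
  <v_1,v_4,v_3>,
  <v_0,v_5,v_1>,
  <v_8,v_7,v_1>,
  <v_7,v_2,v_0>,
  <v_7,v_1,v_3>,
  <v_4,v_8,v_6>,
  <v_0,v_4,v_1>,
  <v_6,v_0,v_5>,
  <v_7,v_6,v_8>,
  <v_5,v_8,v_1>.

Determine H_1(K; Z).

Order the vertices as v_0 < v_1 < v_2 < v_3 < v_4 < v_5 < v_6 < v_7 < v_8. Listing each simplex with vertices in this order, K has dimension 2 with simplices:

  0-simplices (9): [v_0], [v_1], [v_2], [v_3], [v_4], [v_5], [v_6], [v_7], [v_8]
  1-simplices (27): (27 of them)
  2-simplices (18): (18 of them)

giving chain groups C_0 ≅ Z^9, C_1 ≅ Z^27, C_2 ≅ Z^18.

Boundary ∂_1: C_1 → C_0 is given by ∂[p,q] = [q] − [p]. For instance
  ∂[v_4,v_8] = [v_8] − [v_4].
The 9×27 boundary matrix has rank 8 and Smith normal form diag(1,1,1,1,1,1,1,1).

The boundary map ∂_2: C_2 → C_1 maps a triangle to the signed sum of its edges. For instance
  ∂[v_3,v_5,v_8] = [v_5,v_8] − [v_3,v_8] + [v_3,v_5],
  ∂[v_1,v_3,v_7] = [v_3,v_7] − [v_1,v_7] + [v_1,v_3].
The 27×18 boundary matrix has rank 18 and Smith normal form diag(1,1,1,1,1,1,1,1,1,1,1,1,1,1,1,1,1,2).

Now H_k = ker ∂_k / im ∂_{k+1}, so:

  H_1: rank ker ∂_1 − rank ∂_2 = (27 − 8) − 18 = 1, and ∂_2 has invariant factor 2 > 1, so H_1 ≅ Z ⊕ Z/2Z.

(K is a triangulation of the Klein bottle.)

H_1 ≅ Z ⊕ Z/2Z.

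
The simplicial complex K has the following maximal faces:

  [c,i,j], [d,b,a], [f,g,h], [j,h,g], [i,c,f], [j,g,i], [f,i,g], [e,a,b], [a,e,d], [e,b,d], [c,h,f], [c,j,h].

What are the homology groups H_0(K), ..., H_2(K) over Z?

H_0 ≅ Z^2,  H_1 = 0,  H_2 ≅ Z^2.

We work with the vertex ordering a < b < c < d < e < f < g < h < i < j. The simplices of K, each written with vertices in increasing order, are:

  0-simplices (10): a, b, c, d, e, f, g, h, i, j
  1-simplices (18): ab, ad, ae, bd, be, cf, ch, ci, cj, de, fg, fh, fi, gh, gi, gj, hj, ij
  2-simplices (12): abd, abe, ade, bde, cfh, cfi, chj, cij, fgh, fgi, ghj, gij

giving chain groups C_0 ≅ Z^10, C_1 ≅ Z^18, C_2 ≅ Z^12.

Boundary ∂_1: C_1 → C_0 sends each edge [p,q] (with p < q) to q − p. For instance
  ∂be = e − b.
The 10×18 boundary matrix has rank 8 and Smith normal form diag(1,1,1,1,1,1,1,1).

The boundary map ∂_2: C_2 → C_1 sends each 2-simplex [p,q,r] to [q,r] − [p,r] + [p,q]. For instance
  ∂abd = bd − ad + ab,
  ∂ade = de − ae + ad.
The 18×12 boundary matrix has rank 10 and Smith normal form diag(1,1,1,1,1,1,1,1,1,1).

Reading off H_k = ker ∂_k / im ∂_{k+1}:

  H_0: rank C_0 − rank ∂_1 = 10 − 8 = 2, and the invariant factors of ∂_1 are all 1, so H_0 ≅ Z^2.
  H_1: rank ker ∂_1 − rank ∂_2 = (18 − 8) − 10 = 0, and the invariant factors of ∂_2 are all 1, so H_1 ≅ 0.
  H_2: rank ker ∂_2 − rank ∂_3 = (12 − 10) − 0 = 2, and there is no ∂_3, so H_2 ≅ Z^2.

As a check, the Euler characteristic is 10 − 18 + 12 = 4, which agrees with 2 − 0 + 2 = 4.
(K is a triangulation of the disjoint union of the 2-sphere S^2 and the 2-sphere S^2.)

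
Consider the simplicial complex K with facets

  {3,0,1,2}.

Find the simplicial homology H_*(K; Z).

H_0 = Z,  H_1 = 0,  H_2 = 0,  H_3 = 0.

Fix the vertex order 0 < 1 < 2 < 3 and write every simplex with vertices in increasing order. Then dim K = 3 and the simplices of K are:

  0-simplices (4): [0], [1], [2], [3]
  1-simplices (6): [0,1], [0,2], [0,3], [1,2], [1,3], [2,3]
  2-simplices (4): [0,1,2], [0,1,3], [0,2,3], [1,2,3]
  3-simplices (1): [0,1,2,3]

giving chain groups C_0 ≅ Z^4, C_1 ≅ Z^6, C_2 ≅ Z^4, C_3 ≅ Z^1.

Boundary ∂_1: C_1 → C_0 sends each edge [p,q] (with p < q) to q − p. For instance
  ∂[0,1] = [1] − [0].
This gives a 4×6 integer matrix of rank 3; reducing to Smith normal form yields diagonal entries (1,1,1).

The boundary map ∂_2: C_2 → C_1 maps a triangle to the signed sum of its edges. For instance
  ∂[0,2,3] = [2,3] − [0,3] + [0,2],
  ∂[0,1,2] = [1,2] − [0,2] + [0,1].
The resulting 6×4 matrix has rank 3, and its Smith normal form has invariant factors (1,1,1).

∂_3: C_3 → C_2 sends each 3-simplex σ to the alternating sum Σ_i (−1)^i (σ with its i-th vertex removed). For instance
  ∂[0,1,2,3] = [1,2,3] − [0,2,3] + [0,1,3] − [0,1,2].
This gives a 4×1 integer matrix of rank 1; reducing to Smith normal form yields diagonal entries (1).

Reading off H_k = ker ∂_k / im ∂_{k+1}:

  H_0: rank C_0 − rank ∂_1 = 4 − 3 = 1, and the invariant factors of ∂_1 are all 1, so H_0 ≅ Z.
  H_1: rank ker ∂_1 − rank ∂_2 = (6 − 3) − 3 = 0, and the invariant factors of ∂_2 are all 1, so H_1 ≅ 0.
  H_2: rank ker ∂_2 − rank ∂_3 = (4 − 3) − 1 = 0, and the invariant factors of ∂_3 are all 1, so H_2 ≅ 0.
  H_3: rank ker ∂_3 − rank ∂_4 = (1 − 1) − 0 = 0, and there is no ∂_4, so H_3 ≅ 0.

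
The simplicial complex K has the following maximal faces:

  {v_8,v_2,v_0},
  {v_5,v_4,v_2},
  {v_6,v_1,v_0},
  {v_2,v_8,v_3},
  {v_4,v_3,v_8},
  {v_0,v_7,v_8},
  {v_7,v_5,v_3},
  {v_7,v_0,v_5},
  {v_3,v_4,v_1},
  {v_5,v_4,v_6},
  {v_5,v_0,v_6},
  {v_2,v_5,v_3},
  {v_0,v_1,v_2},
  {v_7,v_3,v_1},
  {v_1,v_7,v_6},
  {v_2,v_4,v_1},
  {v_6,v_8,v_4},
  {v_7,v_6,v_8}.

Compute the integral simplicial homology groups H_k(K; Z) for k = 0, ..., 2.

Order the vertices as v_0 < v_1 < v_2 < v_3 < v_4 < v_5 < v_6 < v_7 < v_8. Listing each simplex with vertices in this order, K has dimension 2 with simplices:

  0-simplices (9): [v_0], [v_1], [v_2], [v_3], [v_4], [v_5], [v_6], [v_7], [v_8]
  1-simplices (27): (27 of them)
  2-simplices (18): (18 of them)

Hence C_0 ≅ Z^9, C_1 ≅ Z^27, C_2 ≅ Z^18.

The boundary map ∂_1: C_1 → C_0 sends each edge [p,q] (with p < q) to q − p.
As a 9×27 matrix over Z this has rank 8, with invariant factors (1,1,1,1,1,1,1,1).

∂_2: C_2 → C_1 sends each 2-simplex [p,q,r] to [q,r] − [p,r] + [p,q]. For instance
  ∂[v_0,v_5,v_7] = [v_5,v_7] − [v_0,v_7] + [v_0,v_5],
  ∂[v_0,v_1,v_2] = [v_1,v_2] − [v_0,v_2] + [v_0,v_1].
This gives a 27×18 integer matrix of rank 18; reducing to Smith normal form yields diagonal entries (1,1,1,1,1,1,1,1,1,1,1,1,1,1,1,1,1,2).

Reading off H_k = ker ∂_k / im ∂_{k+1}:

  H_0: rank C_0 − rank ∂_1 = 9 − 8 = 1, and the invariant factors of ∂_1 are all 1, so H_0 = Z.
  H_1: rank ker ∂_1 − rank ∂_2 = (27 − 8) − 18 = 1, and ∂_2 has invariant factor 2 > 1, so H_1 = Z ⊕ Z/2Z.
  H_2: rank ker ∂_2 − rank ∂_3 = (18 − 18) − 0 = 0, and there is no ∂_3, so H_2 = 0.

As a check, the Euler characteristic is 9 − 27 + 18 = 0, which agrees with 1 − 1 + 0 = 0.
(K is a triangulation of the Klein bottle.)

H_0 ≅ Z,  H_1 ≅ Z ⊕ Z/2Z,  H_2 = 0.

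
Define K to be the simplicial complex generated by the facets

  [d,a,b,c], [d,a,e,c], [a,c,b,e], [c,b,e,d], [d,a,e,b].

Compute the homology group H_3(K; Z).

H_3 ≅ Z.

Order the vertices as a < b < c < d < e. Listing each simplex with vertices in this order, K has dimension 3 with simplices:

  0-simplices (5): a, b, c, d, e
  1-simplices (10): ab, ac, ad, ae, bc, bd, be, cd, ce, de
  2-simplices (10): abc, abd, abe, acd, ace, ade, bcd, bce, bde, cde
  3-simplices (5): abcd, abce, abde, acde, bcde

giving chain groups C_0 ≅ Z^5, C_1 ≅ Z^10, C_2 ≅ Z^10, C_3 ≅ Z^5.

∂_1: C_1 → C_0 is given by ∂[p,q] = [q] − [p]. For instance
  ∂ce = e − c.
As a 5×10 matrix over Z this has rank 4, with invariant factors (1,1,1,1).

Boundary ∂_2: C_2 → C_1 acts by ∂[p,q,r] = [q,r] − [p,r] + [p,q]. For instance
  ∂bcd = cd − bd + bc,
  ∂abe = be − ae + ab.
The resulting 10×10 matrix has rank 6, and its Smith normal form has invariant factors (1,1,1,1,1,1).

The boundary map ∂_3: C_3 → C_2 sends each 3-simplex σ to the alternating sum Σ_i (−1)^i (σ with its i-th vertex removed). For instance
  ∂abcd = bcd − acd + abd − abc,
  ∂abce = bce − ace + abe − abc.
This gives a 10×5 integer matrix of rank 4; reducing to Smith normal form yields diagonal entries (1,1,1,1).

Computing H_k = (kernel of ∂_k) / (image of ∂_{k+1}):

  H_3: rank ker ∂_3 − rank ∂_4 = (5 − 4) − 0 = 1, and there is no ∂_4, so H_3 ≅ Z.

(K is a triangulation of the 3-sphere S^3.)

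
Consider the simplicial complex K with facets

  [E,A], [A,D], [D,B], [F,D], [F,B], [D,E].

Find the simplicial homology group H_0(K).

H_0 = Z.

Take the total order A < B < D < E < F on the vertex set. Then K (dimension 1) consists of the simplices:

  0-simplices (5): A, B, D, E, F
  1-simplices (6): AD, AE, BD, BF, DE, DF

Hence C_0 ≅ Z^5, C_1 ≅ Z^6.

Boundary ∂_1: C_1 → C_0 is given by ∂[p,q] = [q] − [p].
This gives a 5×6 integer matrix of rank 4; reducing to Smith normal form yields diagonal entries (1,1,1,1).

Now H_k = ker ∂_k / im ∂_{k+1}, so:

  H_0: rank C_0 − rank ∂_1 = 5 − 4 = 1, and the invariant factors of ∂_1 are all 1, so H_0 = Z.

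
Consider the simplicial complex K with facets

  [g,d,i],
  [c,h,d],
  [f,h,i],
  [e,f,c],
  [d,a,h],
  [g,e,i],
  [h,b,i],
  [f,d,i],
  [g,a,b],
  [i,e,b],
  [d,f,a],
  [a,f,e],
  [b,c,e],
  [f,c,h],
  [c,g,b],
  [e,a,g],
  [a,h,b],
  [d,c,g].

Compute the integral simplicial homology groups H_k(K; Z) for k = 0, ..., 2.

Take the total order a < b < c < d < e < f < g < h < i on the vertex set. Then K (dimension 2) consists of the simplices:

  0-simplices (9): a, b, c, d, e, f, g, h, i
  1-simplices (27): ab, ad, ae, af, ag, ah, bc, be, bg, bh, bi, cd, ce, cf, cg, ch, df, dg, dh, di, ef, eg, ei, fh, fi, gi, hi
  2-simplices (18): abg, abh, adf, adh, aef, aeg, bce, bcg, bei, bhi, cdg, cdh, cef, cfh, dfi, dgi, egi, fhi

so the chain groups are C_0 ≅ Z^9, C_1 ≅ Z^27, C_2 ≅ Z^18.

The boundary map ∂_1: C_1 → C_0 sends each edge [p,q] (with p < q) to q − p. For instance
  ∂dh = h − d.
As a 9×27 matrix over Z this has rank 8, with invariant factors (1,1,1,1,1,1,1,1).

The boundary map ∂_2: C_2 → C_1 maps a triangle to the signed sum of its edges. For instance
  ∂cfh = fh − ch + cf,
  ∂abh = bh − ah + ab.
As a 27×18 matrix over Z this has rank 18, with invariant factors (1,1,1,1,1,1,1,1,1,1,1,1,1,1,1,1,1,2).

Computing H_k = (kernel of ∂_k) / (image of ∂_{k+1}):

  H_0: rank C_0 − rank ∂_1 = 9 − 8 = 1, and the invariant factors of ∂_1 are all 1, so H_0 ≅ Z.
  H_1: rank ker ∂_1 − rank ∂_2 = (27 − 8) − 18 = 1, and ∂_2 has invariant factor 2 > 1, so H_1 ≅ Z × Z/2.
  H_2: rank ker ∂_2 − rank ∂_3 = (18 − 18) − 0 = 0, and there is no ∂_3, so H_2 ≅ 0.

As a check, the Euler characteristic is 9 − 27 + 18 = 0, which agrees with 1 − 1 + 0 = 0.

H_0 = Z,  H_1 = Z × Z/2,  H_2 = 0.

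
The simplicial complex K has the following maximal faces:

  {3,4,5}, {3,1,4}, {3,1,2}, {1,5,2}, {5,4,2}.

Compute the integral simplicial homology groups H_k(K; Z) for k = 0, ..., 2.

H_0 ≅ Z,  H_1 ≅ Z,  H_2 = 0.

Fix the vertex order 1 < 2 < 3 < 4 < 5 and write every simplex with vertices in increasing order. Then dim K = 2 and the simplices of K are:

  0-simplices (5): [1], [2], [3], [4], [5]
  1-simplices (10): [1,2], [1,3], [1,4], [1,5], [2,3], [2,4], [2,5], [3,4], [3,5], [4,5]
  2-simplices (5): [1,2,3], [1,2,5], [1,3,4], [2,4,5], [3,4,5]

Hence C_0 ≅ Z^5, C_1 ≅ Z^10, C_2 ≅ Z^5.

∂_1: C_1 → C_0 sends each edge [p,q] (with p < q) to q − p.
The resulting 5×10 matrix has rank 4, and its Smith normal form has invariant factors (1,1,1,1).

∂_2: C_2 → C_1 acts by ∂[p,q,r] = [q,r] − [p,r] + [p,q]. For instance
  ∂[1,2,3] = [2,3] − [1,3] + [1,2],
  ∂[2,4,5] = [4,5] − [2,5] + [2,4].
As a 10×5 matrix over Z this has rank 5, with invariant factors (1,1,1,1,1).

From H_k ≅ ker(∂_k) / im(∂_{k+1}) we obtain:

  H_0: rank C_0 − rank ∂_1 = 5 − 4 = 1, and the invariant factors of ∂_1 are all 1, so H_0 = Z.
  H_1: rank ker ∂_1 − rank ∂_2 = (10 − 4) − 5 = 1, and the invariant factors of ∂_2 are all 1, so H_1 = Z.
  H_2: rank ker ∂_2 − rank ∂_3 = (5 − 5) − 0 = 0, and there is no ∂_3, so H_2 = 0.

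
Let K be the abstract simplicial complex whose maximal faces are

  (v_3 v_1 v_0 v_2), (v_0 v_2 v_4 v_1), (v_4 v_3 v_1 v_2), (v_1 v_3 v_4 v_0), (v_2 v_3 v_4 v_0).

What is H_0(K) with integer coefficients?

H_0 ≅ Z.

Take the total order v_0 < v_1 < v_2 < v_3 < v_4 on the vertex set. Then K (dimension 3) consists of the simplices:

  0-simplices (5): [v_0], [v_1], [v_2], [v_3], [v_4]
  1-simplices (10): [v_0,v_1], [v_0,v_2], [v_0,v_3], [v_0,v_4], [v_1,v_2], [v_1,v_3], [v_1,v_4], [v_2,v_3], [v_2,v_4], [v_3,v_4]
  2-simplices (10): [v_0,v_1,v_2], [v_0,v_1,v_3], [v_0,v_1,v_4], [v_0,v_2,v_3], [v_0,v_2,v_4], [v_0,v_3,v_4], [v_1,v_2,v_3], [v_1,v_2,v_4], [v_1,v_3,v_4], [v_2,v_3,v_4]
  3-simplices (5): [v_0,v_1,v_2,v_3], [v_0,v_1,v_2,v_4], [v_0,v_1,v_3,v_4], [v_0,v_2,v_3,v_4], [v_1,v_2,v_3,v_4]

Hence C_0 ≅ Z^5, C_1 ≅ Z^10, C_2 ≅ Z^10, C_3 ≅ Z^5.

The boundary map ∂_1: C_1 → C_0 is given by ∂[p,q] = [q] − [p]. For instance
  ∂[v_0,v_1] = [v_1] − [v_0].
As a 5×10 matrix over Z this has rank 4, with invariant factors (1,1,1,1).

The boundary map ∂_2: C_2 → C_1 sends each 2-simplex [p,q,r] to [q,r] − [p,r] + [p,q]. For instance
  ∂[v_0,v_2,v_4] = [v_2,v_4] − [v_0,v_4] + [v_0,v_2],
  ∂[v_0,v_1,v_4] = [v_1,v_4] − [v_0,v_4] + [v_0,v_1].
This gives a 10×10 integer matrix of rank 6; reducing to Smith normal form yields diagonal entries (1,1,1,1,1,1).

∂_3: C_3 → C_2 sends each 3-simplex σ to the alternating sum Σ_i (−1)^i (σ with its i-th vertex removed). For instance
  ∂[v_0,v_2,v_3,v_4] = [v_2,v_3,v_4] − [v_0,v_3,v_4] + [v_0,v_2,v_4] − [v_0,v_2,v_3],
  ∂[v_0,v_1,v_2,v_3] = [v_1,v_2,v_3] − [v_0,v_2,v_3] + [v_0,v_1,v_3] − [v_0,v_1,v_2].
The 10×5 boundary matrix has rank 4 and Smith normal form diag(1,1,1,1).

Reading off H_k = ker ∂_k / im ∂_{k+1}:

  H_0: rank C_0 − rank ∂_1 = 5 − 4 = 1, and the invariant factors of ∂_1 are all 1, so H_0 = Z.

(K is a triangulation of the 3-sphere S^3.)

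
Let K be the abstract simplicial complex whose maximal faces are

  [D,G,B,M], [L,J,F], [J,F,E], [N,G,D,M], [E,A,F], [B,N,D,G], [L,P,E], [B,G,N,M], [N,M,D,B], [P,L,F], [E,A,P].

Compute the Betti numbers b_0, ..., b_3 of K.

b_0 = 2, b_1 = 1, b_2 = 0, b_3 = 1.

Take the total order A < B < D < E < F < G < J < L < M < N < P on the vertex set. Then K (dimension 3) consists of the simplices:

  0-simplices (11): A, B, D, E, F, G, J, L, M, N, P
  1-simplices (22): AE, AF, AP, BD, BG, BM, BN, DG, DM, DN, EF, EJ, EL, EP, FJ, FL, FP, GM, GN, JL, LP, MN
  2-simplices (16): AEF, AEP, BDG, BDM, BDN, BGM, BGN, BMN, DGM, DGN, DMN, EFJ, ELP, FJL, FLP, GMN
  3-simplices (5): BDGM, BDGN, BDMN, BGMN, DGMN

Hence C_0 ≅ Z^11, C_1 ≅ Z^22, C_2 ≅ Z^16, C_3 ≅ Z^5.

The boundary map ∂_1: C_1 → C_0 maps an edge to its endpoints' difference, ∂[p,q] = q − p. For instance
  ∂FJ = J − F.
As a 11×22 matrix over Z this has rank 9, with invariant factors (1,1,1,1,1,1,1,1,1).

Boundary ∂_2: C_2 → C_1 maps a triangle to the signed sum of its edges. For instance
  ∂FLP = LP − FP + FL,
  ∂FJL = JL − FL + FJ.
The 22×16 boundary matrix has rank 12 and Smith normal form diag(1,1,1,1,1,1,1,1,1,1,1,1).

∂_3: C_3 → C_2 sends each 3-simplex σ to the alternating sum Σ_i (−1)^i (σ with its i-th vertex removed). For instance
  ∂BDGM = DGM − BGM + BDM − BDG,
  ∂BGMN = GMN − BMN + BGN − BGM.
As a 16×5 matrix over Z this has rank 4, with invariant factors (1,1,1,1).

Reading off H_k = ker ∂_k / im ∂_{k+1}:

  H_0: rank C_0 − rank ∂_1 = 11 − 9 = 2, and the invariant factors of ∂_1 are all 1, so H_0 ≅ Z^2.
  H_1: rank ker ∂_1 − rank ∂_2 = (22 − 9) − 12 = 1, and the invariant factors of ∂_2 are all 1, so H_1 ≅ Z.
  H_2: rank ker ∂_2 − rank ∂_3 = (16 − 12) − 4 = 0, and the invariant factors of ∂_3 are all 1, so H_2 ≅ 0.
  H_3: rank ker ∂_3 − rank ∂_4 = (5 − 4) − 0 = 1, and there is no ∂_4, so H_3 ≅ Z.

As a check, the Euler characteristic is 11 − 22 + 16 − 5 = 0, which agrees with 2 − 1 + 0 − 1 = 0.

Hence the Betti numbers are b_0 = 2, b_1 = 1, b_2 = 0, b_3 = 1.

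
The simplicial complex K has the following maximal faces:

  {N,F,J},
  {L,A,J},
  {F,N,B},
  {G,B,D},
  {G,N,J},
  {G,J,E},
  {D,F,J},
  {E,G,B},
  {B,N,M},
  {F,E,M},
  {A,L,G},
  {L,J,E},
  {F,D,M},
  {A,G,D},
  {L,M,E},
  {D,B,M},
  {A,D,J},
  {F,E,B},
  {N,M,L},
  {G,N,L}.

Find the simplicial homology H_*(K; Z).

H_0 = Z,  H_1 = Z ⊕ Z_2,  H_2 = 0.

Order the vertices as A < B < D < E < F < G < J < L < M < N. Listing each simplex with vertices in this order, K has dimension 2 with simplices:

  0-simplices (10): A, B, D, E, F, G, J, L, M, N
  1-simplices (30): AD, AG, AJ, AL, BD, BE, BF, BG, BM, BN, DF, DG, DJ, DM, EF, EG, EJ, EL, EM, FJ, FM, FN, GJ, GL, GN, JL, JN, LM, LN, MN
  2-simplices (20): ADG, ADJ, AGL, AJL, BDG, BDM, BEF, BEG, BFN, BMN, DFJ, DFM, EFM, EGJ, EJL, ELM, FJN, GJN, GLN, LMN

giving chain groups C_0 ≅ Z^10, C_1 ≅ Z^30, C_2 ≅ Z^20.

Boundary ∂_1: C_1 → C_0 is given by ∂[p,q] = [q] − [p]. For instance
  ∂JN = N − J.
As a 10×30 matrix over Z this has rank 9, with invariant factors (1,1,1,1,1,1,1,1,1).

Boundary ∂_2: C_2 → C_1 sends each 2-simplex [p,q,r] to [q,r] − [p,r] + [p,q]. For instance
  ∂DFM = FM − DM + DF,
  ∂BFN = FN − BN + BF.
The 30×20 boundary matrix has rank 20 and Smith normal form diag(1,1,1,1,1,1,1,1,1,1,1,1,1,1,1,1,1,1,1,2).

Computing H_k = (kernel of ∂_k) / (image of ∂_{k+1}):

  H_0: rank C_0 − rank ∂_1 = 10 − 9 = 1, and the invariant factors of ∂_1 are all 1, so H_0 ≅ Z.
  H_1: rank ker ∂_1 − rank ∂_2 = (30 − 9) − 20 = 1, and ∂_2 has invariant factor 2 > 1, so H_1 ≅ Z ⊕ Z_2.
  H_2: rank ker ∂_2 − rank ∂_3 = (20 − 20) − 0 = 0, and there is no ∂_3, so H_2 ≅ 0.

As a check, the Euler characteristic is 10 − 30 + 20 = 0, which agrees with 1 − 1 + 0 = 0.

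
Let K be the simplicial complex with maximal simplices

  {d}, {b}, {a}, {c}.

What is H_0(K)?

Take the total order a < b < c < d on the vertex set. Then K (dimension 0) consists of the simplices:

  0-simplices (4): a, b, c, d

so the chain groups are C_0 ≅ Z^4.

Now H_k = ker ∂_k / im ∂_{k+1}, so:

  H_0: rank C_0 − rank ∂_1 = 4 − 0 = 4, and there is no ∂_1, so H_0 = Z^4.

H_0 = Z^4.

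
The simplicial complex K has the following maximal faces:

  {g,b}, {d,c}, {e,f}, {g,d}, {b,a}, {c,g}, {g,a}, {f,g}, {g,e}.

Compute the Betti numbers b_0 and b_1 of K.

b_0 = 1, b_1 = 3.

Fix the vertex order a < b < c < d < e < f < g and write every simplex with vertices in increasing order. Then dim K = 1 and the simplices of K are:

  0-simplices (7): a, b, c, d, e, f, g
  1-simplices (9): ab, ag, bg, cd, cg, dg, ef, eg, fg

so the chain groups are C_0 ≅ Z^7, C_1 ≅ Z^9.

The boundary map ∂_1: C_1 → C_0 sends each edge [p,q] (with p < q) to q − p. For instance
  ∂ef = f − e.
The resulting 7×9 matrix has rank 6, and its Smith normal form has invariant factors (1,1,1,1,1,1).

Computing H_k = (kernel of ∂_k) / (image of ∂_{k+1}):

  H_0: rank C_0 − rank ∂_1 = 7 − 6 = 1, and the invariant factors of ∂_1 are all 1, so H_0 ≅ Z.
  H_1: rank ker ∂_1 − rank ∂_2 = (9 − 6) − 0 = 3, and there is no ∂_2, so H_1 ≅ Z^3.

(K is a triangulation of a wedge of 3 circles.)

Hence the Betti numbers are b_0 = 1, b_1 = 3.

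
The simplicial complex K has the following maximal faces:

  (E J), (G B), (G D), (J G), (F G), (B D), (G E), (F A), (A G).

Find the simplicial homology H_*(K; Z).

H_0 ≅ Z,  H_1 ≅ Z^3.

Fix the vertex order A < B < D < E < F < G < J and write every simplex with vertices in increasing order. Then dim K = 1 and the simplices of K are:

  0-simplices (7): A, B, D, E, F, G, J
  1-simplices (9): AF, AG, BD, BG, DG, EG, EJ, FG, GJ

Hence C_0 ≅ Z^7, C_1 ≅ Z^9.

Boundary ∂_1: C_1 → C_0 is given by ∂[p,q] = [q] − [p]. For instance
  ∂BG = G − B.
This gives a 7×9 integer matrix of rank 6; reducing to Smith normal form yields diagonal entries (1,1,1,1,1,1).

Reading off H_k = ker ∂_k / im ∂_{k+1}:

  H_0: rank C_0 − rank ∂_1 = 7 − 6 = 1, and the invariant factors of ∂_1 are all 1, so H_0 ≅ Z.
  H_1: rank ker ∂_1 − rank ∂_2 = (9 − 6) − 0 = 3, and there is no ∂_2, so H_1 ≅ Z^3.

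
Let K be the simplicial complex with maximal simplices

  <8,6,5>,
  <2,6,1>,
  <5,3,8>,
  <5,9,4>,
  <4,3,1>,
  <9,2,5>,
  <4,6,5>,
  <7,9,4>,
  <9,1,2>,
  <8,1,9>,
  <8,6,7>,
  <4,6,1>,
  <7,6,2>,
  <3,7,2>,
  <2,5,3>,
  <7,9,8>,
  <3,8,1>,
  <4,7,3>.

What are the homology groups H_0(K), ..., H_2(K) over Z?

Take the total order 1 < 2 < 3 < 4 < 5 < 6 < 7 < 8 < 9 on the vertex set. Then K (dimension 2) consists of the simplices:

  0-simplices (9): [1], [2], [3], [4], [5], [6], [7], [8], [9]
  1-simplices (27): (27 of them)
  2-simplices (18): [1,2,6], [1,2,9], [1,3,4], [1,3,8], [1,4,6], [1,8,9], [2,3,5], [2,3,7], [2,5,9], [2,6,7], [3,4,7], [3,5,8], [4,5,6], [4,5,9], [4,7,9], [5,6,8], [6,7,8], [7,8,9]

so the chain groups are C_0 ≅ Z^9, C_1 ≅ Z^27, C_2 ≅ Z^18.

Boundary ∂_1: C_1 → C_0 sends each edge [p,q] (with p < q) to q − p.
As a 9×27 matrix over Z this has rank 8, with invariant factors (1,1,1,1,1,1,1,1).

The boundary map ∂_2: C_2 → C_1 sends each 2-simplex [p,q,r] to [q,r] − [p,r] + [p,q]. For instance
  ∂[1,8,9] = [8,9] − [1,9] + [1,8],
  ∂[4,5,9] = [5,9] − [4,9] + [4,5].
This gives a 27×18 integer matrix of rank 17; reducing to Smith normal form yields diagonal entries (1,1,1,1,1,1,1,1,1,1,1,1,1,1,1,1,1).

From H_k ≅ ker(∂_k) / im(∂_{k+1}) we obtain:

  H_0: rank C_0 − rank ∂_1 = 9 − 8 = 1, and the invariant factors of ∂_1 are all 1, so H_0 = Z.
  H_1: rank ker ∂_1 − rank ∂_2 = (27 − 8) − 17 = 2, and the invariant factors of ∂_2 are all 1, so H_1 = Z^2.
  H_2: rank ker ∂_2 − rank ∂_3 = (18 − 17) − 0 = 1, and there is no ∂_3, so H_2 = Z.

H_0 ≅ Z,  H_1 ≅ Z^2,  H_2 ≅ Z.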